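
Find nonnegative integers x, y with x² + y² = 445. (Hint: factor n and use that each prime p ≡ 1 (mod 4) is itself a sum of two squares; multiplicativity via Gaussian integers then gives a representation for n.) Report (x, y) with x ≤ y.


Step 1: Factor n = 445 = 5 · 89.
Step 2: Check the mod-4 condition on each prime factor: 5 ≡ 1 (mod 4), exponent 1; 89 ≡ 1 (mod 4), exponent 1.
All primes ≡ 3 (mod 4) appear to even exponent (or don't appear), so by the two-squares theorem n IS expressible as a sum of two squares.
Step 3: Build a representation. Here n = 5 · 89 is a product of primes ≡ 1 (mod 4). Each prime p ≡ 1 (mod 4) is itself a sum of two squares; find a² by testing p − a² for a perfect square:
  5: 5 − 1² = 4 = 2² ⇒ 5 = 1² + 2².
  89: 89 − 1² = 88, 89 − 2² = 85, 89 − 3² = 80, 89 − 4² = 73, 89 − 5² = 64 = 8² ⇒ 89 = 5² + 8².
  Combine using the Brahmagupta–Fibonacci identity (a² + b²)(c² + d²) = (ac − bd)² + (ad + bc)² = (ac + bd)² + (ad − bc)²:
  5 · 89 = 445: from (1² + 2²)(5² + 8²), take (1·5 − 2·8, 1·8 + 2·5) = (5 − 16, 8 + 10) = (-11, 18); dropping signs (only squares matter) gives (11, 18); check 11² + 18² = 121 + 324 = 445 ✓.
Step 4: Order so x ≤ y and verify: 11² + 18² = 121 + 324 = 445 = n. ✓

n = 445 = 11² + 18² (one valid representation with x ≤ y).


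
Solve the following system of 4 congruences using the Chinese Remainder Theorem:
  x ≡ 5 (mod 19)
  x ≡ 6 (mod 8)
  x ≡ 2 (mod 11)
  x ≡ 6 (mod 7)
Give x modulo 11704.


Product of moduli M = 19 · 8 · 11 · 7 = 11704.
Merge one congruence at a time:
  Start: x ≡ 5 (mod 19).
  Combine with x ≡ 6 (mod 8); new modulus lcm = 152.
    Write x = 5 + 19·t and substitute into x ≡ 6 (mod 8): 19·t ≡ 6 − 5 = 1 (mod 8).
    Reduce coefficients mod 8: 3·t ≡ 1 (mod 8).
    The inverse of 3 mod 8 is 3 (since 3·3 = 9 = 1·8 + 1), so t ≡ 3·1 = 3 ≡ 3 (mod 8).
    Then x = 5 + 19·3 = 62, valid modulo lcm(19, 8) = 152: x ≡ 62 (mod 152).
  Combine with x ≡ 2 (mod 11); new modulus lcm = 1672.
    Write x = 62 + 152·t and substitute into x ≡ 2 (mod 11): 152·t ≡ 2 − 62 = -60 (mod 11).
    Reduce coefficients mod 11: 9·t ≡ 6 (mod 11).
    The inverse of 9 mod 11 is 5 (since 9·5 = 45 = 4·11 + 1), so t ≡ 5·6 = 30 ≡ 8 (mod 11).
    Then x = 62 + 152·8 = 1278, valid modulo lcm(152, 11) = 1672: x ≡ 1278 (mod 1672).
  Combine with x ≡ 6 (mod 7); new modulus lcm = 11704.
    Write x = 1278 + 1672·t and substitute into x ≡ 6 (mod 7): 1672·t ≡ 6 − 1278 = -1272 (mod 7).
    Reduce coefficients mod 7: 6·t ≡ 2 (mod 7).
    The inverse of 6 mod 7 is 6 (since 6·6 = 36 = 5·7 + 1), so t ≡ 6·2 = 12 ≡ 5 (mod 7).
    Then x = 1278 + 1672·5 = 9638, valid modulo lcm(1672, 7) = 11704: x ≡ 9638 (mod 11704).
Verify against each original: 9638 mod 19 = 5, 9638 mod 8 = 6, 9638 mod 11 = 2, 9638 mod 7 = 6.

x ≡ 9638 (mod 11704).


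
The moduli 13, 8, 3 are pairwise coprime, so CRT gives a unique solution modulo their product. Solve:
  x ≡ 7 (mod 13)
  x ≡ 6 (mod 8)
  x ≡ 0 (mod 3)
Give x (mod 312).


Moduli 13, 8, 3 are pairwise coprime; by CRT there is a unique solution modulo M = 13 · 8 · 3 = 312.
Solve pairwise, accumulating the modulus:
  Start with x ≡ 7 (mod 13).
  Combine with x ≡ 6 (mod 8): since gcd(13, 8) = 1, we get a unique residue mod 104.
    Write x = 7 + 13·t and substitute into x ≡ 6 (mod 8): 13·t ≡ 6 − 7 = -1 (mod 8).
    Reduce coefficients mod 8: 5·t ≡ 7 (mod 8).
    The inverse of 5 mod 8 is 5 (since 5·5 = 25 = 3·8 + 1), so t ≡ 5·7 = 35 ≡ 3 (mod 8).
    Then x = 7 + 13·3 = 46, valid modulo lcm(13, 8) = 104: x ≡ 46 (mod 104).
  Combine with x ≡ 0 (mod 3): since gcd(104, 3) = 1, we get a unique residue mod 312.
    Write x = 46 + 104·t and substitute into x ≡ 0 (mod 3): 104·t ≡ 0 − 46 = -46 (mod 3).
    Reduce coefficients mod 3: 2·t ≡ 2 (mod 3).
    The inverse of 2 mod 3 is 2 (since 2·2 = 4 = 1·3 + 1), so t ≡ 2·2 = 4 ≡ 1 (mod 3).
    Then x = 46 + 104·1 = 150, valid modulo lcm(104, 3) = 312: x ≡ 150 (mod 312).
Verify: 150 mod 13 = 7 ✓, 150 mod 8 = 6 ✓, 150 mod 3 = 0 ✓.

x ≡ 150 (mod 312).


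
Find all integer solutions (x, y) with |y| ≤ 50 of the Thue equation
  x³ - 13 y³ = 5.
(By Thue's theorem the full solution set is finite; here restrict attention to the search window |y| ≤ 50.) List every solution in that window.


The equation is x³ - 13y³ = 5. For fixed y, x³ = 13·y³ + 5, so a solution requires the RHS to be a perfect cube.
Strategy: iterate y from -50 to 50, compute RHS = 13·y³ + 5, and check whether it is a (positive or negative) perfect cube.
Check small values of y:
  y = 0: RHS = 5 is not a perfect cube.
  y = 1: RHS = 18 is not a perfect cube.
  y = -1: RHS = -8 = (-2)³ ⇒ x = -2 works.
  y = 2: RHS = 109 is not a perfect cube.
  y = -2: RHS = -99 is not a perfect cube.
  y = 3: RHS = 356 is not a perfect cube.
  y = -3: RHS = -346 is not a perfect cube.
Continuing the search up to |y| = 50 finds no further solutions beyond those listed.
Collected solutions: (-2, -1).

Solutions (with |y| ≤ 50): (-2, -1).


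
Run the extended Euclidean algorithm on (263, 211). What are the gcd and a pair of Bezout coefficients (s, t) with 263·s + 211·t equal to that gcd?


Euclidean algorithm on (263, 211) — divide until remainder is 0:
  263 = 1 · 211 + 52
  211 = 4 · 52 + 3
  52 = 17 · 3 + 1
  3 = 3 · 1 + 0
gcd(263, 211) = 1.
Track Bezout coefficients alongside the remainders: start with r₀ = 263 = a·1 + b·0 (s = 1, t = 0) and r₁ = 211 = a·0 + b·1 (s = 0, t = 1); each new remainder r_{k+1} = r_{k-1} − q_k·r_k inherits s_{k+1} = s_{k-1} − q_k·s_k, t_{k+1} = t_{k-1} − q_k·t_k, so r_k = a·s_k + b·t_k at every step:
  q = 1: r = 52, s = 1 − 1·0 = 1, t = 0 − 1·1 = -1  (check: 263·1 + 211·(-1) = 52)
  q = 4: r = 3, s = 0 − 4·1 = -4, t = 1 − 4·(-1) = 5  (check: 263·(-4) + 211·5 = 3)
  q = 17: r = 1, s = 1 − 17·(-4) = 69, t = -1 − 17·5 = -86  (check: 263·69 + 211·(-86) = 1)
The row with r = 1 (the gcd) gives the Bezout coefficients s = 69, t = -86.
Result: 263 · (69) + 211 · (-86) = 1.

gcd(263, 211) = 1; s = 69, t = -86 (check: 263·69 + 211·(-86) = 1).


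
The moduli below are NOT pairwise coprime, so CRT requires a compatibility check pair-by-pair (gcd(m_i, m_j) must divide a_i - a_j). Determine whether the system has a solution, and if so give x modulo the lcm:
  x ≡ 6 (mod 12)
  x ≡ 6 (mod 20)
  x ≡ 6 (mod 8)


Moduli 12, 20, 8 are not pairwise coprime, so CRT works modulo lcm(m_i) when all pairwise compatibility conditions hold.
Pairwise compatibility: gcd(m_i, m_j) must divide a_i - a_j for every pair.
Merge one congruence at a time:
  Start: x ≡ 6 (mod 12).
  Combine with x ≡ 6 (mod 20): gcd(12, 20) = 4; 6 - 6 = 0, which IS divisible by 4, so compatible.
    Write x = 6 + 12·t and substitute into x ≡ 6 (mod 20): 12·t ≡ 6 − 6 = 0 (mod 20).
    Divide the congruence (and modulus) by g = 4: 3·t ≡ 0 (mod 5).
    The inverse of 3 mod 5 is 2 (since 3·2 = 6 = 1·5 + 1), so t ≡ 2·0 = 0 ≡ 0 (mod 5).
    Then x = 6 + 12·0 = 6, valid modulo lcm(12, 20) = 60: x ≡ 6 (mod 60).
  Combine with x ≡ 6 (mod 8): gcd(60, 8) = 4; 6 - 6 = 0, which IS divisible by 4, so compatible.
    Write x = 6 + 60·t and substitute into x ≡ 6 (mod 8): 60·t ≡ 6 − 6 = 0 (mod 8).
    Divide the congruence (and modulus) by g = 4: 15·t ≡ 0 (mod 2).
    Reduce coefficients mod 2: 1·t ≡ 0 (mod 2).
    So t ≡ 0 (mod 2).
    Then x = 6 + 60·0 = 6, valid modulo lcm(60, 8) = 120: x ≡ 6 (mod 120).
Verify: 6 mod 12 = 6, 6 mod 20 = 6, 6 mod 8 = 6.

x ≡ 6 (mod 120).


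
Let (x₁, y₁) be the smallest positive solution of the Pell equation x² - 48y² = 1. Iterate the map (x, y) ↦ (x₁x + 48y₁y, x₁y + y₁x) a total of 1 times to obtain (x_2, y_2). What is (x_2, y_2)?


Step 1: Find the fundamental solution (x₁, y₁) of x² - 48y² = 1.
  Expand √48 as a continued fraction. a₀ = ⌊√48⌋ = 6; iterate m_{k+1} = d_k·a_k − m_k, d_{k+1} = (48 − m_{k+1}²)/d_k, a_{k+1} = ⌊(a₀ + m_{k+1})/d_{k+1}⌋ (starting m₀ = 0, d₀ = 1), with convergents p_k = a_k·p_{k-1} + p_{k-2}, q_k = a_k·q_{k-1} + q_{k-2} (p₋₁ = 1, q₋₁ = 0):
  k = 0: a₀ = 6; p₀/q₀ = 6/1; p₀² − 48·q₀² = 36 − 48 = -12.
  k = 1: m = 6, d = 12, a = ⌊(6 + 6)/12⌋ = 1; p/q = (1·6 + 1)/(1·1 + 0) = 7/1; p² − 48·q² = 49 − 48 = 1.
  The first convergent with p² − 48·q² = 1 gives the fundamental solution (x₁, y₁) = (7, 1).
Step 2: Apply the recurrence (x_{n+1}, y_{n+1}) = (x₁x_n + 48y₁y_n, x₁y_n + y₁x_n) repeatedly.
  From (x_1, y_1) = (7, 1): x_2 = 7·7 + 48·1·1 = 97; y_2 = 7·1 + 1·7 = 14.
Step 3: Verify x_2² - 48·y_2² = 9409 - 9408 = 1 (should be 1). ✓

(x_1, y_1) = (7, 1); (x_2, y_2) = (97, 14).


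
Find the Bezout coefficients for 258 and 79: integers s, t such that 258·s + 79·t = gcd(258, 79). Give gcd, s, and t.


Euclidean algorithm on (258, 79) — divide until remainder is 0:
  258 = 3 · 79 + 21
  79 = 3 · 21 + 16
  21 = 1 · 16 + 5
  16 = 3 · 5 + 1
  5 = 5 · 1 + 0
gcd(258, 79) = 1.
Track Bezout coefficients alongside the remainders: start with r₀ = 258 = a·1 + b·0 (s = 1, t = 0) and r₁ = 79 = a·0 + b·1 (s = 0, t = 1); each new remainder r_{k+1} = r_{k-1} − q_k·r_k inherits s_{k+1} = s_{k-1} − q_k·s_k, t_{k+1} = t_{k-1} − q_k·t_k, so r_k = a·s_k + b·t_k at every step:
  q = 3: r = 21, s = 1 − 3·0 = 1, t = 0 − 3·1 = -3  (check: 258·1 + 79·(-3) = 21)
  q = 3: r = 16, s = 0 − 3·1 = -3, t = 1 − 3·(-3) = 10  (check: 258·(-3) + 79·10 = 16)
  q = 1: r = 5, s = 1 − 1·(-3) = 4, t = -3 − 1·10 = -13  (check: 258·4 + 79·(-13) = 5)
  q = 3: r = 1, s = -3 − 3·4 = -15, t = 10 − 3·(-13) = 49  (check: 258·(-15) + 79·49 = 1)
The row with r = 1 (the gcd) gives the Bezout coefficients s = -15, t = 49.
Result: 258 · (-15) + 79 · (49) = 1.

gcd(258, 79) = 1; s = -15, t = 49 (check: 258·(-15) + 79·49 = 1).


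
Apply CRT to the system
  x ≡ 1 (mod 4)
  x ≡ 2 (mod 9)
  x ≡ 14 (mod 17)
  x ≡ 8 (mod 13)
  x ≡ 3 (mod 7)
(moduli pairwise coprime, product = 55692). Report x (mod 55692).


Product of moduli M = 4 · 9 · 17 · 13 · 7 = 55692.
Merge one congruence at a time:
  Start: x ≡ 1 (mod 4).
  Combine with x ≡ 2 (mod 9); new modulus lcm = 36.
    Write x = 1 + 4·t and substitute into x ≡ 2 (mod 9): 4·t ≡ 2 − 1 = 1 (mod 9).
    The inverse of 4 mod 9 is 7 (since 4·7 = 28 = 3·9 + 1), so t ≡ 7·1 = 7 ≡ 7 (mod 9).
    Then x = 1 + 4·7 = 29, valid modulo lcm(4, 9) = 36: x ≡ 29 (mod 36).
  Combine with x ≡ 14 (mod 17); new modulus lcm = 612.
    Write x = 29 + 36·t and substitute into x ≡ 14 (mod 17): 36·t ≡ 14 − 29 = -15 (mod 17).
    Reduce coefficients mod 17: 2·t ≡ 2 (mod 17).
    The inverse of 2 mod 17 is 9 (since 2·9 = 18 = 1·17 + 1), so t ≡ 9·2 = 18 ≡ 1 (mod 17).
    Then x = 29 + 36·1 = 65, valid modulo lcm(36, 17) = 612: x ≡ 65 (mod 612).
  Combine with x ≡ 8 (mod 13); new modulus lcm = 7956.
    Write x = 65 + 612·t and substitute into x ≡ 8 (mod 13): 612·t ≡ 8 − 65 = -57 (mod 13).
    Reduce coefficients mod 13: 1·t ≡ 8 (mod 13).
    So t ≡ 8 (mod 13).
    Then x = 65 + 612·8 = 4961, valid modulo lcm(612, 13) = 7956: x ≡ 4961 (mod 7956).
  Combine with x ≡ 3 (mod 7); new modulus lcm = 55692.
    Write x = 4961 + 7956·t and substitute into x ≡ 3 (mod 7): 7956·t ≡ 3 − 4961 = -4958 (mod 7).
    Reduce coefficients mod 7: 4·t ≡ 5 (mod 7).
    The inverse of 4 mod 7 is 2 (since 4·2 = 8 = 1·7 + 1), so t ≡ 2·5 = 10 ≡ 3 (mod 7).
    Then x = 4961 + 7956·3 = 28829, valid modulo lcm(7956, 7) = 55692: x ≡ 28829 (mod 55692).
Verify against each original: 28829 mod 4 = 1, 28829 mod 9 = 2, 28829 mod 17 = 14, 28829 mod 13 = 8, 28829 mod 7 = 3.

x ≡ 28829 (mod 55692).


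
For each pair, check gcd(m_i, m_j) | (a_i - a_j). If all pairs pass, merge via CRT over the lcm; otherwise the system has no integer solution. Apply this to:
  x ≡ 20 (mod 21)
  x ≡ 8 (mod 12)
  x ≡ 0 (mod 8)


Moduli 21, 12, 8 are not pairwise coprime, so CRT works modulo lcm(m_i) when all pairwise compatibility conditions hold.
Pairwise compatibility: gcd(m_i, m_j) must divide a_i - a_j for every pair.
Merge one congruence at a time:
  Start: x ≡ 20 (mod 21).
  Combine with x ≡ 8 (mod 12): gcd(21, 12) = 3; 8 - 20 = -12, which IS divisible by 3, so compatible.
    Write x = 20 + 21·t and substitute into x ≡ 8 (mod 12): 21·t ≡ 8 − 20 = -12 (mod 12).
    Divide the congruence (and modulus) by g = 3: 7·t ≡ -4 (mod 4).
    Reduce coefficients mod 4: 3·t ≡ 0 (mod 4).
    The inverse of 3 mod 4 is 3 (since 3·3 = 9 = 2·4 + 1), so t ≡ 3·0 = 0 ≡ 0 (mod 4).
    Then x = 20 + 21·0 = 20, valid modulo lcm(21, 12) = 84: x ≡ 20 (mod 84).
  Combine with x ≡ 0 (mod 8): gcd(84, 8) = 4; 0 - 20 = -20, which IS divisible by 4, so compatible.
    Write x = 20 + 84·t and substitute into x ≡ 0 (mod 8): 84·t ≡ 0 − 20 = -20 (mod 8).
    Divide the congruence (and modulus) by g = 4: 21·t ≡ -5 (mod 2).
    Reduce coefficients mod 2: 1·t ≡ 1 (mod 2).
    So t ≡ 1 (mod 2).
    Then x = 20 + 84·1 = 104, valid modulo lcm(84, 8) = 168: x ≡ 104 (mod 168).
Verify: 104 mod 21 = 20, 104 mod 12 = 8, 104 mod 8 = 0.

x ≡ 104 (mod 168).


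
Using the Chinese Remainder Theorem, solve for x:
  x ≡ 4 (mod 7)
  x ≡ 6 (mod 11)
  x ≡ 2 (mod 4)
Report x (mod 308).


Moduli 7, 11, 4 are pairwise coprime; by CRT there is a unique solution modulo M = 7 · 11 · 4 = 308.
Solve pairwise, accumulating the modulus:
  Start with x ≡ 4 (mod 7).
  Combine with x ≡ 6 (mod 11): since gcd(7, 11) = 1, we get a unique residue mod 77.
    Write x = 4 + 7·t and substitute into x ≡ 6 (mod 11): 7·t ≡ 6 − 4 = 2 (mod 11).
    The inverse of 7 mod 11 is 8 (since 7·8 = 56 = 5·11 + 1), so t ≡ 8·2 = 16 ≡ 5 (mod 11).
    Then x = 4 + 7·5 = 39, valid modulo lcm(7, 11) = 77: x ≡ 39 (mod 77).
  Combine with x ≡ 2 (mod 4): since gcd(77, 4) = 1, we get a unique residue mod 308.
    Write x = 39 + 77·t and substitute into x ≡ 2 (mod 4): 77·t ≡ 2 − 39 = -37 (mod 4).
    Reduce coefficients mod 4: 1·t ≡ 3 (mod 4).
    So t ≡ 3 (mod 4).
    Then x = 39 + 77·3 = 270, valid modulo lcm(77, 4) = 308: x ≡ 270 (mod 308).
Verify: 270 mod 7 = 4 ✓, 270 mod 11 = 6 ✓, 270 mod 4 = 2 ✓.

x ≡ 270 (mod 308).


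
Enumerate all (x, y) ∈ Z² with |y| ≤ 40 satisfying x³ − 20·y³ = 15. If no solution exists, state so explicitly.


The equation is x³ - 20y³ = 15. For fixed y, x³ = 20·y³ + 15, so a solution requires the RHS to be a perfect cube.
Strategy: iterate y from -40 to 40, compute RHS = 20·y³ + 15, and check whether it is a (positive or negative) perfect cube.
Check small values of y:
  y = 0: RHS = 15 is not a perfect cube.
  y = 1: RHS = 35 is not a perfect cube.
  y = -1: RHS = -5 is not a perfect cube.
  y = 2: RHS = 175 is not a perfect cube.
  y = -2: RHS = -145 is not a perfect cube.
  y = 3: RHS = 555 is not a perfect cube.
  y = -3: RHS = -525 is not a perfect cube.
Continuing the search up to |y| = 40 finds no solutions either.
No (x, y) in the scanned range satisfies the equation.

No integer solutions with |y| ≤ 40.


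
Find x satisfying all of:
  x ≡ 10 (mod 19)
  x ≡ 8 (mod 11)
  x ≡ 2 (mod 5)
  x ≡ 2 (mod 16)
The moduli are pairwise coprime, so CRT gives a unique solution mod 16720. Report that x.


Product of moduli M = 19 · 11 · 5 · 16 = 16720.
Merge one congruence at a time:
  Start: x ≡ 10 (mod 19).
  Combine with x ≡ 8 (mod 11); new modulus lcm = 209.
    Write x = 10 + 19·t and substitute into x ≡ 8 (mod 11): 19·t ≡ 8 − 10 = -2 (mod 11).
    Reduce coefficients mod 11: 8·t ≡ 9 (mod 11).
    The inverse of 8 mod 11 is 7 (since 8·7 = 56 = 5·11 + 1), so t ≡ 7·9 = 63 ≡ 8 (mod 11).
    Then x = 10 + 19·8 = 162, valid modulo lcm(19, 11) = 209: x ≡ 162 (mod 209).
  Combine with x ≡ 2 (mod 5); new modulus lcm = 1045.
    Write x = 162 + 209·t and substitute into x ≡ 2 (mod 5): 209·t ≡ 2 − 162 = -160 (mod 5).
    Reduce coefficients mod 5: 4·t ≡ 0 (mod 5).
    The inverse of 4 mod 5 is 4 (since 4·4 = 16 = 3·5 + 1), so t ≡ 4·0 = 0 ≡ 0 (mod 5).
    Then x = 162 + 209·0 = 162, valid modulo lcm(209, 5) = 1045: x ≡ 162 (mod 1045).
  Combine with x ≡ 2 (mod 16); new modulus lcm = 16720.
    Write x = 162 + 1045·t and substitute into x ≡ 2 (mod 16): 1045·t ≡ 2 − 162 = -160 (mod 16).
    Reduce coefficients mod 16: 5·t ≡ 0 (mod 16).
    The inverse of 5 mod 16 is 13 (since 5·13 = 65 = 4·16 + 1), so t ≡ 13·0 = 0 ≡ 0 (mod 16).
    Then x = 162 + 1045·0 = 162, valid modulo lcm(1045, 16) = 16720: x ≡ 162 (mod 16720).
Verify against each original: 162 mod 19 = 10, 162 mod 11 = 8, 162 mod 5 = 2, 162 mod 16 = 2.

x ≡ 162 (mod 16720).


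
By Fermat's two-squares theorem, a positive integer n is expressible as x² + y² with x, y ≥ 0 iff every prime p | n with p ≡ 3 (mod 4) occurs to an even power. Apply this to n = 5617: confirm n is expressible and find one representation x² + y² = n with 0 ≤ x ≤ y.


Step 1: Factor n = 5617 = 41 · 137.
Step 2: Check the mod-4 condition on each prime factor: 41 ≡ 1 (mod 4), exponent 1; 137 ≡ 1 (mod 4), exponent 1.
All primes ≡ 3 (mod 4) appear to even exponent (or don't appear), so by the two-squares theorem n IS expressible as a sum of two squares.
Step 3: Build a representation. Here n = 41 · 137 is a product of primes ≡ 1 (mod 4). Each prime p ≡ 1 (mod 4) is itself a sum of two squares; find a² by testing p − a² for a perfect square:
  41: 41 − 1² = 40, 41 − 2² = 37, 41 − 3² = 32, 41 − 4² = 25 = 5² ⇒ 41 = 4² + 5².
  137: 137 − 1² = 136, 137 − 2² = 133, 137 − 3² = 128, 137 − 4² = 121 = 11² ⇒ 137 = 4² + 11².
  Combine using the Brahmagupta–Fibonacci identity (a² + b²)(c² + d²) = (ac − bd)² + (ad + bc)² = (ac + bd)² + (ad − bc)²:
  41 · 137 = 5617: from (4² + 5²)(4² + 11²), take (4·4 − 5·11, 4·11 + 5·4) = (16 − 55, 44 + 20) = (-39, 64); dropping signs (only squares matter) gives (39, 64); check 39² + 64² = 1521 + 4096 = 5617 ✓.
Step 4: Order so x ≤ y and verify: 39² + 64² = 1521 + 4096 = 5617 = n. ✓

n = 5617 = 39² + 64² (one valid representation with x ≤ y).


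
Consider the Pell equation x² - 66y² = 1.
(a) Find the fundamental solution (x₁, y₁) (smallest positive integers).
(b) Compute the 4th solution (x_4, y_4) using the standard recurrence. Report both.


Step 1: Find the fundamental solution (x₁, y₁) of x² - 66y² = 1.
  Expand √66 as a continued fraction. a₀ = ⌊√66⌋ = 8; iterate m_{k+1} = d_k·a_k − m_k, d_{k+1} = (66 − m_{k+1}²)/d_k, a_{k+1} = ⌊(a₀ + m_{k+1})/d_{k+1}⌋ (starting m₀ = 0, d₀ = 1), with convergents p_k = a_k·p_{k-1} + p_{k-2}, q_k = a_k·q_{k-1} + q_{k-2} (p₋₁ = 1, q₋₁ = 0):
  k = 0: a₀ = 8; p₀/q₀ = 8/1; p₀² − 66·q₀² = 64 − 66 = -2.
  k = 1: m = 8, d = 2, a = ⌊(8 + 8)/2⌋ = 8; p/q = (8·8 + 1)/(8·1 + 0) = 65/8; p² − 66·q² = 4225 − 4224 = 1.
  The first convergent with p² − 66·q² = 1 gives the fundamental solution (x₁, y₁) = (65, 8).
Step 2: Apply the recurrence (x_{n+1}, y_{n+1}) = (x₁x_n + 66y₁y_n, x₁y_n + y₁x_n) repeatedly.
  From (x_1, y_1) = (65, 8): x_2 = 65·65 + 66·8·8 = 8449; y_2 = 65·8 + 8·65 = 1040.
  From (x_2, y_2) = (8449, 1040): x_3 = 65·8449 + 66·8·1040 = 1098305; y_3 = 65·1040 + 8·8449 = 135192.
  From (x_3, y_3) = (1098305, 135192): x_4 = 65·1098305 + 66·8·135192 = 142771201; y_4 = 65·135192 + 8·1098305 = 17573920.
Step 3: Verify x_4² - 66·y_4² = 20383615834982401 - 20383615834982400 = 1 (should be 1). ✓

(x_1, y_1) = (65, 8); (x_4, y_4) = (142771201, 17573920).


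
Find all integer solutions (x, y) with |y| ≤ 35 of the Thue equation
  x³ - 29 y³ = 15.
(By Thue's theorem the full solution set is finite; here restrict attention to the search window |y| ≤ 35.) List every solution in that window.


The equation is x³ - 29y³ = 15. For fixed y, x³ = 29·y³ + 15, so a solution requires the RHS to be a perfect cube.
Strategy: iterate y from -35 to 35, compute RHS = 29·y³ + 15, and check whether it is a (positive or negative) perfect cube.
Check small values of y:
  y = 0: RHS = 15 is not a perfect cube.
  y = 1: RHS = 44 is not a perfect cube.
  y = -1: RHS = -14 is not a perfect cube.
  y = 2: RHS = 247 is not a perfect cube.
  y = -2: RHS = -217 is not a perfect cube.
  y = 3: RHS = 798 is not a perfect cube.
  y = -3: RHS = -768 is not a perfect cube.
Continuing the search up to |y| = 35 finds no solutions either.
No (x, y) in the scanned range satisfies the equation.

No integer solutions with |y| ≤ 35.


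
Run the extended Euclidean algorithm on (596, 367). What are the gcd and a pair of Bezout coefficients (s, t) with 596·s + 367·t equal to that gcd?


Euclidean algorithm on (596, 367) — divide until remainder is 0:
  596 = 1 · 367 + 229
  367 = 1 · 229 + 138
  229 = 1 · 138 + 91
  138 = 1 · 91 + 47
  91 = 1 · 47 + 44
  47 = 1 · 44 + 3
  44 = 14 · 3 + 2
  3 = 1 · 2 + 1
  2 = 2 · 1 + 0
gcd(596, 367) = 1.
Track Bezout coefficients alongside the remainders: start with r₀ = 596 = a·1 + b·0 (s = 1, t = 0) and r₁ = 367 = a·0 + b·1 (s = 0, t = 1); each new remainder r_{k+1} = r_{k-1} − q_k·r_k inherits s_{k+1} = s_{k-1} − q_k·s_k, t_{k+1} = t_{k-1} − q_k·t_k, so r_k = a·s_k + b·t_k at every step:
  q = 1: r = 229, s = 1 − 1·0 = 1, t = 0 − 1·1 = -1  (check: 596·1 + 367·(-1) = 229)
  q = 1: r = 138, s = 0 − 1·1 = -1, t = 1 − 1·(-1) = 2  (check: 596·(-1) + 367·2 = 138)
  q = 1: r = 91, s = 1 − 1·(-1) = 2, t = -1 − 1·2 = -3  (check: 596·2 + 367·(-3) = 91)
  q = 1: r = 47, s = -1 − 1·2 = -3, t = 2 − 1·(-3) = 5  (check: 596·(-3) + 367·5 = 47)
  q = 1: r = 44, s = 2 − 1·(-3) = 5, t = -3 − 1·5 = -8  (check: 596·5 + 367·(-8) = 44)
  q = 1: r = 3, s = -3 − 1·5 = -8, t = 5 − 1·(-8) = 13  (check: 596·(-8) + 367·13 = 3)
  q = 14: r = 2, s = 5 − 14·(-8) = 117, t = -8 − 14·13 = -190  (check: 596·117 + 367·(-190) = 2)
  q = 1: r = 1, s = -8 − 1·117 = -125, t = 13 − 1·(-190) = 203  (check: 596·(-125) + 367·203 = 1)
The row with r = 1 (the gcd) gives the Bezout coefficients s = -125, t = 203.
Result: 596 · (-125) + 367 · (203) = 1.

gcd(596, 367) = 1; s = -125, t = 203 (check: 596·(-125) + 367·203 = 1).


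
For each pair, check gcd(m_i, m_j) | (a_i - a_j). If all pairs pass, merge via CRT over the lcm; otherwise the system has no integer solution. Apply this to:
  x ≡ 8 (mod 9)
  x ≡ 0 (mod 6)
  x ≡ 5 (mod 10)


Moduli 9, 6, 10 are not pairwise coprime, so CRT works modulo lcm(m_i) when all pairwise compatibility conditions hold.
Pairwise compatibility: gcd(m_i, m_j) must divide a_i - a_j for every pair.
Merge one congruence at a time:
  Start: x ≡ 8 (mod 9).
  Combine with x ≡ 0 (mod 6): gcd(9, 6) = 3, and 0 - 8 = -8 is NOT divisible by 3.
    ⇒ system is inconsistent (no integer solution).

No solution (the system is inconsistent).


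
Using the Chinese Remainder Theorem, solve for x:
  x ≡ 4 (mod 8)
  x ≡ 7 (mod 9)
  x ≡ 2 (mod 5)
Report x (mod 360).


Moduli 8, 9, 5 are pairwise coprime; by CRT there is a unique solution modulo M = 8 · 9 · 5 = 360.
Solve pairwise, accumulating the modulus:
  Start with x ≡ 4 (mod 8).
  Combine with x ≡ 7 (mod 9): since gcd(8, 9) = 1, we get a unique residue mod 72.
    Write x = 4 + 8·t and substitute into x ≡ 7 (mod 9): 8·t ≡ 7 − 4 = 3 (mod 9).
    The inverse of 8 mod 9 is 8 (since 8·8 = 64 = 7·9 + 1), so t ≡ 8·3 = 24 ≡ 6 (mod 9).
    Then x = 4 + 8·6 = 52, valid modulo lcm(8, 9) = 72: x ≡ 52 (mod 72).
  Combine with x ≡ 2 (mod 5): since gcd(72, 5) = 1, we get a unique residue mod 360.
    Write x = 52 + 72·t and substitute into x ≡ 2 (mod 5): 72·t ≡ 2 − 52 = -50 (mod 5).
    Reduce coefficients mod 5: 2·t ≡ 0 (mod 5).
    The inverse of 2 mod 5 is 3 (since 2·3 = 6 = 1·5 + 1), so t ≡ 3·0 = 0 ≡ 0 (mod 5).
    Then x = 52 + 72·0 = 52, valid modulo lcm(72, 5) = 360: x ≡ 52 (mod 360).
Verify: 52 mod 8 = 4 ✓, 52 mod 9 = 7 ✓, 52 mod 5 = 2 ✓.

x ≡ 52 (mod 360).


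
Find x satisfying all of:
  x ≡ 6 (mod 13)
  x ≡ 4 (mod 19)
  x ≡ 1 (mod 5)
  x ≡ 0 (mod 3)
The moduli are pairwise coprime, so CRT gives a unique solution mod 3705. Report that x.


Product of moduli M = 13 · 19 · 5 · 3 = 3705.
Merge one congruence at a time:
  Start: x ≡ 6 (mod 13).
  Combine with x ≡ 4 (mod 19); new modulus lcm = 247.
    Write x = 6 + 13·t and substitute into x ≡ 4 (mod 19): 13·t ≡ 4 − 6 = -2 (mod 19).
    Reduce coefficients mod 19: 13·t ≡ 17 (mod 19).
    The inverse of 13 mod 19 is 3 (since 13·3 = 39 = 2·19 + 1), so t ≡ 3·17 = 51 ≡ 13 (mod 19).
    Then x = 6 + 13·13 = 175, valid modulo lcm(13, 19) = 247: x ≡ 175 (mod 247).
  Combine with x ≡ 1 (mod 5); new modulus lcm = 1235.
    Write x = 175 + 247·t and substitute into x ≡ 1 (mod 5): 247·t ≡ 1 − 175 = -174 (mod 5).
    Reduce coefficients mod 5: 2·t ≡ 1 (mod 5).
    The inverse of 2 mod 5 is 3 (since 2·3 = 6 = 1·5 + 1), so t ≡ 3·1 = 3 ≡ 3 (mod 5).
    Then x = 175 + 247·3 = 916, valid modulo lcm(247, 5) = 1235: x ≡ 916 (mod 1235).
  Combine with x ≡ 0 (mod 3); new modulus lcm = 3705.
    Write x = 916 + 1235·t and substitute into x ≡ 0 (mod 3): 1235·t ≡ 0 − 916 = -916 (mod 3).
    Reduce coefficients mod 3: 2·t ≡ 2 (mod 3).
    The inverse of 2 mod 3 is 2 (since 2·2 = 4 = 1·3 + 1), so t ≡ 2·2 = 4 ≡ 1 (mod 3).
    Then x = 916 + 1235·1 = 2151, valid modulo lcm(1235, 3) = 3705: x ≡ 2151 (mod 3705).
Verify against each original: 2151 mod 13 = 6, 2151 mod 19 = 4, 2151 mod 5 = 1, 2151 mod 3 = 0.

x ≡ 2151 (mod 3705).


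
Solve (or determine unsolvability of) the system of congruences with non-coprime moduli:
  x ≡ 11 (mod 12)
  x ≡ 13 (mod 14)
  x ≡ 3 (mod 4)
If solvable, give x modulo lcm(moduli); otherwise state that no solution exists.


Moduli 12, 14, 4 are not pairwise coprime, so CRT works modulo lcm(m_i) when all pairwise compatibility conditions hold.
Pairwise compatibility: gcd(m_i, m_j) must divide a_i - a_j for every pair.
Merge one congruence at a time:
  Start: x ≡ 11 (mod 12).
  Combine with x ≡ 13 (mod 14): gcd(12, 14) = 2; 13 - 11 = 2, which IS divisible by 2, so compatible.
    Write x = 11 + 12·t and substitute into x ≡ 13 (mod 14): 12·t ≡ 13 − 11 = 2 (mod 14).
    Divide the congruence (and modulus) by g = 2: 6·t ≡ 1 (mod 7).
    The inverse of 6 mod 7 is 6 (since 6·6 = 36 = 5·7 + 1), so t ≡ 6·1 = 6 ≡ 6 (mod 7).
    Then x = 11 + 12·6 = 83, valid modulo lcm(12, 14) = 84: x ≡ 83 (mod 84).
  Combine with x ≡ 3 (mod 4): gcd(84, 4) = 4; 3 - 83 = -80, which IS divisible by 4, so compatible.
    Write x = 83 + 84·t and substitute into x ≡ 3 (mod 4): 84·t ≡ 3 − 83 = -80 (mod 4).
    Divide the congruence (and modulus) by g = 4: 21·t ≡ -20 (mod 1).
    Modulo 1 every t works; take t = 0.
    Then x = 83 + 84·0 = 83, valid modulo lcm(84, 4) = 84: x ≡ 83 (mod 84).
Verify: 83 mod 12 = 11, 83 mod 14 = 13, 83 mod 4 = 3.

x ≡ 83 (mod 84).


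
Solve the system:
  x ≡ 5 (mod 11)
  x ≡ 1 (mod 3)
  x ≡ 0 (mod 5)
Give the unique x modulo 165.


Moduli 11, 3, 5 are pairwise coprime; by CRT there is a unique solution modulo M = 11 · 3 · 5 = 165.
Solve pairwise, accumulating the modulus:
  Start with x ≡ 5 (mod 11).
  Combine with x ≡ 1 (mod 3): since gcd(11, 3) = 1, we get a unique residue mod 33.
    Write x = 5 + 11·t and substitute into x ≡ 1 (mod 3): 11·t ≡ 1 − 5 = -4 (mod 3).
    Reduce coefficients mod 3: 2·t ≡ 2 (mod 3).
    The inverse of 2 mod 3 is 2 (since 2·2 = 4 = 1·3 + 1), so t ≡ 2·2 = 4 ≡ 1 (mod 3).
    Then x = 5 + 11·1 = 16, valid modulo lcm(11, 3) = 33: x ≡ 16 (mod 33).
  Combine with x ≡ 0 (mod 5): since gcd(33, 5) = 1, we get a unique residue mod 165.
    Write x = 16 + 33·t and substitute into x ≡ 0 (mod 5): 33·t ≡ 0 − 16 = -16 (mod 5).
    Reduce coefficients mod 5: 3·t ≡ 4 (mod 5).
    The inverse of 3 mod 5 is 2 (since 3·2 = 6 = 1·5 + 1), so t ≡ 2·4 = 8 ≡ 3 (mod 5).
    Then x = 16 + 33·3 = 115, valid modulo lcm(33, 5) = 165: x ≡ 115 (mod 165).
Verify: 115 mod 11 = 5 ✓, 115 mod 3 = 1 ✓, 115 mod 5 = 0 ✓.

x ≡ 115 (mod 165).


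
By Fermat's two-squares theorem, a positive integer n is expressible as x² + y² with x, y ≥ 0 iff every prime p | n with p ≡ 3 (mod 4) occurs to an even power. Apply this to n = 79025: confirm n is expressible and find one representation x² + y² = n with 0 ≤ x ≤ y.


Step 1: Factor n = 79025 = 5^2 · 29 · 109.
Step 2: Check the mod-4 condition on each prime factor: 5 ≡ 1 (mod 4), exponent 2; 29 ≡ 1 (mod 4), exponent 1; 109 ≡ 1 (mod 4), exponent 1.
All primes ≡ 3 (mod 4) appear to even exponent (or don't appear), so by the two-squares theorem n IS expressible as a sum of two squares.
Step 3: Build a representation. Group n = k² · m with k = 5 and m = 29 · 109 = 3161 (a product of primes ≡ 1 (mod 4)); a representation of m scales to one of n via (k·x)² + (k·y)² = k²(x² + y²). Each prime p ≡ 1 (mod 4) is itself a sum of two squares; find a² by testing p − a² for a perfect square:
  29: 29 − 1² = 28, 29 − 2² = 25 = 5² ⇒ 29 = 2² + 5².
  109: 109 − 1² = 108, 109 − 2² = 105, 109 − 3² = 100 = 10² ⇒ 109 = 3² + 10².
  Combine using the Brahmagupta–Fibonacci identity (a² + b²)(c² + d²) = (ac − bd)² + (ad + bc)² = (ac + bd)² + (ad − bc)²:
  29 · 109 = 3161: from (2² + 5²)(3² + 10²), take (2·3 − 5·10, 2·10 + 5·3) = (6 − 50, 20 + 15) = (-44, 35); dropping signs (only squares matter) gives (44, 35); check 44² + 35² = 1936 + 1225 = 3161 ✓.
  Scale by k = 5: (5·44, 5·35) = (220, 175).
Step 4: Order so x ≤ y and verify: 175² + 220² = 30625 + 48400 = 79025 = n. ✓

n = 79025 = 175² + 220² (one valid representation with x ≤ y).


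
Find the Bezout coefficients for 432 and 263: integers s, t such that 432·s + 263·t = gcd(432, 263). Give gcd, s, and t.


Euclidean algorithm on (432, 263) — divide until remainder is 0:
  432 = 1 · 263 + 169
  263 = 1 · 169 + 94
  169 = 1 · 94 + 75
  94 = 1 · 75 + 19
  75 = 3 · 19 + 18
  19 = 1 · 18 + 1
  18 = 18 · 1 + 0
gcd(432, 263) = 1.
Track Bezout coefficients alongside the remainders: start with r₀ = 432 = a·1 + b·0 (s = 1, t = 0) and r₁ = 263 = a·0 + b·1 (s = 0, t = 1); each new remainder r_{k+1} = r_{k-1} − q_k·r_k inherits s_{k+1} = s_{k-1} − q_k·s_k, t_{k+1} = t_{k-1} − q_k·t_k, so r_k = a·s_k + b·t_k at every step:
  q = 1: r = 169, s = 1 − 1·0 = 1, t = 0 − 1·1 = -1  (check: 432·1 + 263·(-1) = 169)
  q = 1: r = 94, s = 0 − 1·1 = -1, t = 1 − 1·(-1) = 2  (check: 432·(-1) + 263·2 = 94)
  q = 1: r = 75, s = 1 − 1·(-1) = 2, t = -1 − 1·2 = -3  (check: 432·2 + 263·(-3) = 75)
  q = 1: r = 19, s = -1 − 1·2 = -3, t = 2 − 1·(-3) = 5  (check: 432·(-3) + 263·5 = 19)
  q = 3: r = 18, s = 2 − 3·(-3) = 11, t = -3 − 3·5 = -18  (check: 432·11 + 263·(-18) = 18)
  q = 1: r = 1, s = -3 − 1·11 = -14, t = 5 − 1·(-18) = 23  (check: 432·(-14) + 263·23 = 1)
The row with r = 1 (the gcd) gives the Bezout coefficients s = -14, t = 23.
Result: 432 · (-14) + 263 · (23) = 1.

gcd(432, 263) = 1; s = -14, t = 23 (check: 432·(-14) + 263·23 = 1).


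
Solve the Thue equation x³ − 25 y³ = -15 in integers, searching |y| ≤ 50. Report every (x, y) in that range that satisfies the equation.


The equation is x³ - 25y³ = -15. For fixed y, x³ = 25·y³ − 15, so a solution requires the RHS to be a perfect cube.
Strategy: iterate y from -50 to 50, compute RHS = 25·y³ − 15, and check whether it is a (positive or negative) perfect cube.
Check small values of y:
  y = 0: RHS = -15 is not a perfect cube.
  y = 1: RHS = 10 is not a perfect cube.
  y = -1: RHS = -40 is not a perfect cube.
  y = 2: RHS = 185 is not a perfect cube.
  y = -2: RHS = -215 is not a perfect cube.
  y = 3: RHS = 660 is not a perfect cube.
  y = -3: RHS = -690 is not a perfect cube.
Continuing the search up to |y| = 50 finds no solutions either.
No (x, y) in the scanned range satisfies the equation.

No integer solutions with |y| ≤ 50.


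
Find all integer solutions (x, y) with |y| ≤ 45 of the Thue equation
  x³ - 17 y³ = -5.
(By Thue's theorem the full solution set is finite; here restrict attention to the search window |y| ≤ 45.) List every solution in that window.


The equation is x³ - 17y³ = -5. For fixed y, x³ = 17·y³ − 5, so a solution requires the RHS to be a perfect cube.
Strategy: iterate y from -45 to 45, compute RHS = 17·y³ − 5, and check whether it is a (positive or negative) perfect cube.
Check small values of y:
  y = 0: RHS = -5 is not a perfect cube.
  y = 1: RHS = 12 is not a perfect cube.
  y = -1: RHS = -22 is not a perfect cube.
  y = 2: RHS = 131 is not a perfect cube.
  y = -2: RHS = -141 is not a perfect cube.
  y = 3: RHS = 454 is not a perfect cube.
  y = -3: RHS = -464 is not a perfect cube.
Continuing the search up to |y| = 45 finds no solutions either.
No (x, y) in the scanned range satisfies the equation.

No integer solutions with |y| ≤ 45.


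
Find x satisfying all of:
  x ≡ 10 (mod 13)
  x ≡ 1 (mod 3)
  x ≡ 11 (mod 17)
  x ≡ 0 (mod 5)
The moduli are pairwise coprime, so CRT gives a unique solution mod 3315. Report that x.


Product of moduli M = 13 · 3 · 17 · 5 = 3315.
Merge one congruence at a time:
  Start: x ≡ 10 (mod 13).
  Combine with x ≡ 1 (mod 3); new modulus lcm = 39.
    Write x = 10 + 13·t and substitute into x ≡ 1 (mod 3): 13·t ≡ 1 − 10 = -9 (mod 3).
    Reduce coefficients mod 3: 1·t ≡ 0 (mod 3).
    So t ≡ 0 (mod 3).
    Then x = 10 + 13·0 = 10, valid modulo lcm(13, 3) = 39: x ≡ 10 (mod 39).
  Combine with x ≡ 11 (mod 17); new modulus lcm = 663.
    Write x = 10 + 39·t and substitute into x ≡ 11 (mod 17): 39·t ≡ 11 − 10 = 1 (mod 17).
    Reduce coefficients mod 17: 5·t ≡ 1 (mod 17).
    The inverse of 5 mod 17 is 7 (since 5·7 = 35 = 2·17 + 1), so t ≡ 7·1 = 7 ≡ 7 (mod 17).
    Then x = 10 + 39·7 = 283, valid modulo lcm(39, 17) = 663: x ≡ 283 (mod 663).
  Combine with x ≡ 0 (mod 5); new modulus lcm = 3315.
    Write x = 283 + 663·t and substitute into x ≡ 0 (mod 5): 663·t ≡ 0 − 283 = -283 (mod 5).
    Reduce coefficients mod 5: 3·t ≡ 2 (mod 5).
    The inverse of 3 mod 5 is 2 (since 3·2 = 6 = 1·5 + 1), so t ≡ 2·2 = 4 ≡ 4 (mod 5).
    Then x = 283 + 663·4 = 2935, valid modulo lcm(663, 5) = 3315: x ≡ 2935 (mod 3315).
Verify against each original: 2935 mod 13 = 10, 2935 mod 3 = 1, 2935 mod 17 = 11, 2935 mod 5 = 0.

x ≡ 2935 (mod 3315).


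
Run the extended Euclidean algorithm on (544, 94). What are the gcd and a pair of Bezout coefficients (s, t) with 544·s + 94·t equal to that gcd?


Euclidean algorithm on (544, 94) — divide until remainder is 0:
  544 = 5 · 94 + 74
  94 = 1 · 74 + 20
  74 = 3 · 20 + 14
  20 = 1 · 14 + 6
  14 = 2 · 6 + 2
  6 = 3 · 2 + 0
gcd(544, 94) = 2.
Track Bezout coefficients alongside the remainders: start with r₀ = 544 = a·1 + b·0 (s = 1, t = 0) and r₁ = 94 = a·0 + b·1 (s = 0, t = 1); each new remainder r_{k+1} = r_{k-1} − q_k·r_k inherits s_{k+1} = s_{k-1} − q_k·s_k, t_{k+1} = t_{k-1} − q_k·t_k, so r_k = a·s_k + b·t_k at every step:
  q = 5: r = 74, s = 1 − 5·0 = 1, t = 0 − 5·1 = -5  (check: 544·1 + 94·(-5) = 74)
  q = 1: r = 20, s = 0 − 1·1 = -1, t = 1 − 1·(-5) = 6  (check: 544·(-1) + 94·6 = 20)
  q = 3: r = 14, s = 1 − 3·(-1) = 4, t = -5 − 3·6 = -23  (check: 544·4 + 94·(-23) = 14)
  q = 1: r = 6, s = -1 − 1·4 = -5, t = 6 − 1·(-23) = 29  (check: 544·(-5) + 94·29 = 6)
  q = 2: r = 2, s = 4 − 2·(-5) = 14, t = -23 − 2·29 = -81  (check: 544·14 + 94·(-81) = 2)
The row with r = 2 (the gcd) gives the Bezout coefficients s = 14, t = -81.
Result: 544 · (14) + 94 · (-81) = 2.

gcd(544, 94) = 2; s = 14, t = -81 (check: 544·14 + 94·(-81) = 2).


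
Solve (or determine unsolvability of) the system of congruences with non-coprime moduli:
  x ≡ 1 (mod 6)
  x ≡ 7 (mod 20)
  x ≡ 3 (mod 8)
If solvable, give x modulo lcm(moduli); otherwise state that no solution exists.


Moduli 6, 20, 8 are not pairwise coprime, so CRT works modulo lcm(m_i) when all pairwise compatibility conditions hold.
Pairwise compatibility: gcd(m_i, m_j) must divide a_i - a_j for every pair.
Merge one congruence at a time:
  Start: x ≡ 1 (mod 6).
  Combine with x ≡ 7 (mod 20): gcd(6, 20) = 2; 7 - 1 = 6, which IS divisible by 2, so compatible.
    Write x = 1 + 6·t and substitute into x ≡ 7 (mod 20): 6·t ≡ 7 − 1 = 6 (mod 20).
    Divide the congruence (and modulus) by g = 2: 3·t ≡ 3 (mod 10).
    The inverse of 3 mod 10 is 7 (since 3·7 = 21 = 2·10 + 1), so t ≡ 7·3 = 21 ≡ 1 (mod 10).
    Then x = 1 + 6·1 = 7, valid modulo lcm(6, 20) = 60: x ≡ 7 (mod 60).
  Combine with x ≡ 3 (mod 8): gcd(60, 8) = 4; 3 - 7 = -4, which IS divisible by 4, so compatible.
    Write x = 7 + 60·t and substitute into x ≡ 3 (mod 8): 60·t ≡ 3 − 7 = -4 (mod 8).
    Divide the congruence (and modulus) by g = 4: 15·t ≡ -1 (mod 2).
    Reduce coefficients mod 2: 1·t ≡ 1 (mod 2).
    So t ≡ 1 (mod 2).
    Then x = 7 + 60·1 = 67, valid modulo lcm(60, 8) = 120: x ≡ 67 (mod 120).
Verify: 67 mod 6 = 1, 67 mod 20 = 7, 67 mod 8 = 3.

x ≡ 67 (mod 120).


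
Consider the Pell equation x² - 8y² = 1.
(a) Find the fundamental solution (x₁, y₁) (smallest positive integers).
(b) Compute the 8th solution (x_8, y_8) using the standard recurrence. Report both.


Step 1: Find the fundamental solution (x₁, y₁) of x² - 8y² = 1.
  Expand √8 as a continued fraction. a₀ = ⌊√8⌋ = 2; iterate m_{k+1} = d_k·a_k − m_k, d_{k+1} = (8 − m_{k+1}²)/d_k, a_{k+1} = ⌊(a₀ + m_{k+1})/d_{k+1}⌋ (starting m₀ = 0, d₀ = 1), with convergents p_k = a_k·p_{k-1} + p_{k-2}, q_k = a_k·q_{k-1} + q_{k-2} (p₋₁ = 1, q₋₁ = 0):
  k = 0: a₀ = 2; p₀/q₀ = 2/1; p₀² − 8·q₀² = 4 − 8 = -4.
  k = 1: m = 2, d = 4, a = ⌊(2 + 2)/4⌋ = 1; p/q = (1·2 + 1)/(1·1 + 0) = 3/1; p² − 8·q² = 9 − 8 = 1.
  The first convergent with p² − 8·q² = 1 gives the fundamental solution (x₁, y₁) = (3, 1).
Step 2: Apply the recurrence (x_{n+1}, y_{n+1}) = (x₁x_n + 8y₁y_n, x₁y_n + y₁x_n) repeatedly.
  From (x_1, y_1) = (3, 1): x_2 = 3·3 + 8·1·1 = 17; y_2 = 3·1 + 1·3 = 6.
  From (x_2, y_2) = (17, 6): x_3 = 3·17 + 8·1·6 = 99; y_3 = 3·6 + 1·17 = 35.
  From (x_3, y_3) = (99, 35): x_4 = 3·99 + 8·1·35 = 577; y_4 = 3·35 + 1·99 = 204.
  From (x_4, y_4) = (577, 204): x_5 = 3·577 + 8·1·204 = 3363; y_5 = 3·204 + 1·577 = 1189.
  From (x_5, y_5) = (3363, 1189): x_6 = 3·3363 + 8·1·1189 = 19601; y_6 = 3·1189 + 1·3363 = 6930.
  From (x_6, y_6) = (19601, 6930): x_7 = 3·19601 + 8·1·6930 = 114243; y_7 = 3·6930 + 1·19601 = 40391.
  From (x_7, y_7) = (114243, 40391): x_8 = 3·114243 + 8·1·40391 = 665857; y_8 = 3·40391 + 1·114243 = 235416.
Step 3: Verify x_8² - 8·y_8² = 443365544449 - 443365544448 = 1 (should be 1). ✓

(x_1, y_1) = (3, 1); (x_8, y_8) = (665857, 235416).


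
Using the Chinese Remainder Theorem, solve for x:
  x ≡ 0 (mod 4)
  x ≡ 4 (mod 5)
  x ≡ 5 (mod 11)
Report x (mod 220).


Moduli 4, 5, 11 are pairwise coprime; by CRT there is a unique solution modulo M = 4 · 5 · 11 = 220.
Solve pairwise, accumulating the modulus:
  Start with x ≡ 0 (mod 4).
  Combine with x ≡ 4 (mod 5): since gcd(4, 5) = 1, we get a unique residue mod 20.
    Write x = 0 + 4·t and substitute into x ≡ 4 (mod 5): 4·t ≡ 4 − 0 = 4 (mod 5).
    The inverse of 4 mod 5 is 4 (since 4·4 = 16 = 3·5 + 1), so t ≡ 4·4 = 16 ≡ 1 (mod 5).
    Then x = 0 + 4·1 = 4, valid modulo lcm(4, 5) = 20: x ≡ 4 (mod 20).
  Combine with x ≡ 5 (mod 11): since gcd(20, 11) = 1, we get a unique residue mod 220.
    Write x = 4 + 20·t and substitute into x ≡ 5 (mod 11): 20·t ≡ 5 − 4 = 1 (mod 11).
    Reduce coefficients mod 11: 9·t ≡ 1 (mod 11).
    The inverse of 9 mod 11 is 5 (since 9·5 = 45 = 4·11 + 1), so t ≡ 5·1 = 5 ≡ 5 (mod 11).
    Then x = 4 + 20·5 = 104, valid modulo lcm(20, 11) = 220: x ≡ 104 (mod 220).
Verify: 104 mod 4 = 0 ✓, 104 mod 5 = 4 ✓, 104 mod 11 = 5 ✓.

x ≡ 104 (mod 220).
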